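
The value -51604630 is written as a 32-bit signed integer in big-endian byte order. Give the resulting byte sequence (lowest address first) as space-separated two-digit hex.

Two's complement of -51604630 in 32 bits: 51604630 = 0x03136C96; invert → 0xFCEC9369; add 1 → 0xFCEC936A.
Split into bytes (most-significant first): FC EC 93 6A.
Big-endian stores the most-significant byte at the lowest address.
So the memory order matches the most-significant-first order: FC EC 93 6A.

FC EC 93 6A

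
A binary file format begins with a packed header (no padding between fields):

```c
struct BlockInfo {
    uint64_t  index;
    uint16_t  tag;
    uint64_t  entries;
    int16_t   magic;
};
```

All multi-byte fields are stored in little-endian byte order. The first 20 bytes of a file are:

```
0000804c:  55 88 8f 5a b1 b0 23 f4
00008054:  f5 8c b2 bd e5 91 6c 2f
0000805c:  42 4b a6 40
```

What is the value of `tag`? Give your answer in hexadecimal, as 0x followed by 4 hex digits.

`tag` follows `index` (8 bytes), so it starts at byte offset 8 and occupies 2 bytes.
Bytes at offsets 8..9: F5 8C.
Little-endian stores the least-significant byte at the lowest address.
Reassemble most-significant byte first: 8C F5 → 0x8CF5.

0x8CF5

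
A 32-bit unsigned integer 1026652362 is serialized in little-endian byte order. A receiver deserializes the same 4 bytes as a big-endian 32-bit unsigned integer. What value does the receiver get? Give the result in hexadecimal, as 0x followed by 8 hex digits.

1026652362 in 32-bit hexadecimal is 0x3D3178CA.
Stored little-endian, the bytes at ascending addresses are CA 78 31 3D.
Read back as big-endian, the last byte is least significant, giving 0xCA78313D.

0xCA78313D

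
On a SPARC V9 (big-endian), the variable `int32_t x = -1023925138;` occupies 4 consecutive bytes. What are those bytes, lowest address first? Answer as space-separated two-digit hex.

Two's complement of -1023925138 in 32 bits: 1023925138 = 0x3D07DB92; invert → 0xC2F8246D; add 1 → 0xC2F8246E.
Split into bytes (most-significant first): C2 F8 24 6E.
Big-endian stores the most-significant byte at the lowest address.
So the memory order matches the most-significant-first order: C2 F8 24 6E.

C2 F8 24 6E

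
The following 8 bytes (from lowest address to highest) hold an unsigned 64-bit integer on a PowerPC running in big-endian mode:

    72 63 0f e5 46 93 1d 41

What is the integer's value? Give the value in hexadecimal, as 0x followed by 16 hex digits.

0x72630FE546931D41

In big-endian order the high byte comes first in memory.
The bytes are already most-significant first: 0x72630FE546931D41.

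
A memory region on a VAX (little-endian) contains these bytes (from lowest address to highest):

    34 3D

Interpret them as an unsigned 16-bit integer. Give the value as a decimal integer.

15668

Little-endian: lowest address holds the least-significant byte.
Reassemble most-significant byte first: 3D 34 → 0x3D34.
0x3D34 = 15668.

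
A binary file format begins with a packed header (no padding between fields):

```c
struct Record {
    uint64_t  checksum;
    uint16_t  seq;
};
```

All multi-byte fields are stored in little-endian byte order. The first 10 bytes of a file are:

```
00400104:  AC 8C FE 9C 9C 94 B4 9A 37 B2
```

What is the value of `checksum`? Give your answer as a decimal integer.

`checksum` is the first field, at byte offset 0, occupying 8 bytes.
Bytes at offsets 0..7: AC 8C FE 9C 9C 94 B4 9A.
Little-endian: lowest address holds the least-significant byte.
Reassemble most-significant byte first: 9A B4 94 9C 9C FE 8C AC → 0x9AB4949C9CFE8CAC.
0x9AB4949C9CFE8CAC = 11147698378018557100.

11147698378018557100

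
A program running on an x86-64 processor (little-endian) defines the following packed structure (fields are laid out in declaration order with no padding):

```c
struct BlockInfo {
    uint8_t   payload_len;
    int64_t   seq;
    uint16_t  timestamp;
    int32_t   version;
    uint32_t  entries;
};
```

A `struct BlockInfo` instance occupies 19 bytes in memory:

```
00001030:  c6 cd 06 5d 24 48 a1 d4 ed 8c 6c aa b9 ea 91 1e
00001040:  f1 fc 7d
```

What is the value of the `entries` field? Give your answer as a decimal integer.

2113728798

`entries` follows `payload_len` (1 B), `seq` (8 B), `timestamp` (2 B), `version` (4 B), so it starts at offset 1 + 8 + 2 + 4 = 15 and occupies 4 bytes.
Bytes at offsets 15..18: 1E F1 FC 7D.
In little-endian order the low byte comes first in memory.
Reassemble most-significant byte first: 7D FC F1 1E → 0x7DFCF11E.
0x7DFCF11E = 2113728798.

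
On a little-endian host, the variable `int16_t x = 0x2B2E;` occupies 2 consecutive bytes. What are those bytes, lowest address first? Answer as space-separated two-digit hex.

2E 2B

Split into bytes (most-significant first): 2B 2E.
Little-endian stores the least-significant byte at the lowest address.
So at ascending addresses the bytes are 2E 2B.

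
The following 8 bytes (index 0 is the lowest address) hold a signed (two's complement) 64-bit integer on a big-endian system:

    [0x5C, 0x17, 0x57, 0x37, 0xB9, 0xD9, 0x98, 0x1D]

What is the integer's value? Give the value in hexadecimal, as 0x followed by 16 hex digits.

Big-endian: lowest address holds the most-significant byte.
The bytes are already most-significant first: 0x5C175737B9D9981D.

0x5C175737B9D9981D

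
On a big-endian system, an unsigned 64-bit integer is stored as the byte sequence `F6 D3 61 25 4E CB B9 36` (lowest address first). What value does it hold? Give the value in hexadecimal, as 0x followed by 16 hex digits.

0xF6D361254ECBB936

Big-endian stores the most-significant byte at the lowest address.
The bytes are already most-significant first: 0xF6D361254ECBB936.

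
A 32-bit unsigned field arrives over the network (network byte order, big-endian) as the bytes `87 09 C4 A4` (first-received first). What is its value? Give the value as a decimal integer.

2265564324

Big-endian stores the most-significant byte at the lowest address.
The bytes are already most-significant first: 0x8709C4A4.
0x8709C4A4 = 2265564324.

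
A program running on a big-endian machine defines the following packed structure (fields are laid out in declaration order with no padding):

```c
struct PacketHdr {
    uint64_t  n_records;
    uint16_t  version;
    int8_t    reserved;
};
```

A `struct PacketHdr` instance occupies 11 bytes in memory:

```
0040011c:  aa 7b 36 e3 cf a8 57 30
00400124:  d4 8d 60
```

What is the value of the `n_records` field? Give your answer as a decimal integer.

12284472760652551984

`n_records` is the first field, at byte offset 0, occupying 8 bytes.
Bytes at offsets 0..7: AA 7B 36 E3 CF A8 57 30.
Big-endian stores the most-significant byte at the lowest address.
The bytes are already most-significant first: 0xAA7B36E3CFA85730.
0xAA7B36E3CFA85730 = 12284472760652551984.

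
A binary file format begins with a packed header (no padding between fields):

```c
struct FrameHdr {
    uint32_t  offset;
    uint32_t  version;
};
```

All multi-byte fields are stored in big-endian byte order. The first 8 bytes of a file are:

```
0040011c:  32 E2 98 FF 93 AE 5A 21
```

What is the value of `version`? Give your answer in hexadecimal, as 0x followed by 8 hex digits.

`version` follows `offset` (4 bytes), so it starts at byte offset 4 and occupies 4 bytes.
Bytes at offsets 4..7: 93 AE 5A 21.
Big-endian stores the most-significant byte at the lowest address.
The bytes are already most-significant first: 0x93AE5A21.

0x93AE5A21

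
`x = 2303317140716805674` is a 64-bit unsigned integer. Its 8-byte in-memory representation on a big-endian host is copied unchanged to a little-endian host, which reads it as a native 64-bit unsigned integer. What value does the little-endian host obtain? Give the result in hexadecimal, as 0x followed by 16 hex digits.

2303317140716805674 in 64-bit hexadecimal is 0x1FF706BC697E5E2A.
Stored big-endian, the bytes at ascending addresses are 1F F7 06 BC 69 7E 5E 2A.
Read back as little-endian, the first byte is least significant, giving 0x2A5E7E69BC06F71F.

0x2A5E7E69BC06F71F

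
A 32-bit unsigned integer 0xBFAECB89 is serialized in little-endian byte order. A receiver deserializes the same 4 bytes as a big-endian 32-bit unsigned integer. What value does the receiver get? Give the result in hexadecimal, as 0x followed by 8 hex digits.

Stored little-endian, the bytes at ascending addresses are 89 CB AE BF.
Read back as big-endian, the last byte is least significant, giving 0x89CBAEBF.

0x89CBAEBF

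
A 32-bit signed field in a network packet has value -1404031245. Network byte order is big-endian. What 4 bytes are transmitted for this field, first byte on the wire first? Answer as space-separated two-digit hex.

AC 50 2E F3

Two's complement of -1404031245 in 32 bits: 1404031245 = 0x53AFD10D; invert → 0xAC502EF2; add 1 → 0xAC502EF3.
Split into bytes (most-significant first): AC 50 2E F3.
In big-endian order the high byte comes first in memory.
So the memory order matches the most-significant-first order: AC 50 2E F3.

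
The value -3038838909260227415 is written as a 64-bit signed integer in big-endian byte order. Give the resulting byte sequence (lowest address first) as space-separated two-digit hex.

D5 D3 E0 1C CB E8 9C A9

Two's complement of -3038838909260227415 in 64 bits: 3038838909260227415 = 0x2A2C1FE334176357; invert → 0xD5D3E01CCBE89CA8; add 1 → 0xD5D3E01CCBE89CA9.
Split into bytes (most-significant first): D5 D3 E0 1C CB E8 9C A9.
Big-endian: lowest address holds the most-significant byte.
So the memory order matches the most-significant-first order: D5 D3 E0 1C CB E8 9C A9.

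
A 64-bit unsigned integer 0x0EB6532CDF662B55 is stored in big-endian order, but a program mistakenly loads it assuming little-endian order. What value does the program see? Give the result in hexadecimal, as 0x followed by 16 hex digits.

Stored big-endian, the bytes at ascending addresses are 0E B6 53 2C DF 66 2B 55.
Read back as little-endian, the first byte is least significant, giving 0x552B66DF2C53B60E.

0x552B66DF2C53B60E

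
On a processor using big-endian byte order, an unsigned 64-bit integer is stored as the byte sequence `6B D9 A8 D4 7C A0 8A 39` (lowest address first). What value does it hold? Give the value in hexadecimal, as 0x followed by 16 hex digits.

0x6BD9A8D47CA08A39

Big-endian: lowest address holds the most-significant byte.
The bytes are already most-significant first: 0x6BD9A8D47CA08A39.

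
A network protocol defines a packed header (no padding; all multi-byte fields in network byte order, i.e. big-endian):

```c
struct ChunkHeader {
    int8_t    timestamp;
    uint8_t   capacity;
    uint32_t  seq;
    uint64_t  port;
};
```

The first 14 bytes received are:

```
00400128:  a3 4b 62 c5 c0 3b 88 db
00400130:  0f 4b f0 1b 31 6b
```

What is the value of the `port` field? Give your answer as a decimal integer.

`port` follows `timestamp` (1 B), `capacity` (1 B), `seq` (4 B), so it starts at offset 1 + 1 + 4 = 6 and occupies 8 bytes.
Bytes at offsets 6..13: 88 DB 0F 4B F0 1B 31 6B.
Big-endian stores the most-significant byte at the lowest address.
The bytes are already most-significant first: 0x88DB0F4BF01B316B.
0x88DB0F4BF01B316B = 9861492627883110763.

9861492627883110763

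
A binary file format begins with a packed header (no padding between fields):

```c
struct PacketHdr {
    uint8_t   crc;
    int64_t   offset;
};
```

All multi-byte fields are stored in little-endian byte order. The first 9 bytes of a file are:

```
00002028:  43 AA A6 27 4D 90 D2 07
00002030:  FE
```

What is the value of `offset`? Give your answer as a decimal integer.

`offset` follows `crc` (1 byte), so it starts at byte offset 1 and occupies 8 bytes.
Bytes at offsets 1..8: AA A6 27 4D 90 D2 07 FE.
In little-endian order the low byte comes first in memory.
Reassemble most-significant byte first: FE 07 D2 90 4D 27 A6 AA → 0xFE07D2904D27A6AA.
Top bit is set, so as a signed 64-bit value this is 0xFE07D2904D27A6AA − 2^64 = -141913346027313494.

-141913346027313494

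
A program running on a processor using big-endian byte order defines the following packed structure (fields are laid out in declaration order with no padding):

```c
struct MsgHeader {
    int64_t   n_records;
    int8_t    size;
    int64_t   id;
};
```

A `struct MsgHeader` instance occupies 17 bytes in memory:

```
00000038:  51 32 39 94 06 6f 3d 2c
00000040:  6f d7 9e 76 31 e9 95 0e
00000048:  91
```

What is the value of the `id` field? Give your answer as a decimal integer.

`id` follows `n_records` (8 B), `size` (1 B), so it starts at offset 8 + 1 = 9 and occupies 8 bytes.
Bytes at offsets 9..16: D7 9E 76 31 E9 95 0E 91.
In big-endian order the high byte comes first in memory.
The bytes are already most-significant first: 0xD79E7631E9950E91.
Top bit is set, so as a signed 64-bit value this is 0xD79E7631E9950E91 − 2^64 = -2909758352490426735.

-2909758352490426735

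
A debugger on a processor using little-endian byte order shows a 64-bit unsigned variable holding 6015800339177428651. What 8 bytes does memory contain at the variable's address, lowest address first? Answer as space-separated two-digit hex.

AB 56 58 10 89 6A 7C 53

6015800339177428651 in hexadecimal, padded to 64 bits, is 0x537C6A89105856AB.
Split into bytes (most-significant first): 53 7C 6A 89 10 58 56 AB.
Little-endian stores the least-significant byte at the lowest address.
So at ascending addresses the bytes are AB 56 58 10 89 6A 7C 53.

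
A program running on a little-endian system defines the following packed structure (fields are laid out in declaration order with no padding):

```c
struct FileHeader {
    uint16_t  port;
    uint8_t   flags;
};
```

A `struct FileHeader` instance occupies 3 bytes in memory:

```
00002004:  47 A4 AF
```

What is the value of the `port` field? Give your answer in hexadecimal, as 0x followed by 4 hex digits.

`port` is the first field, at byte offset 0, occupying 2 bytes.
Bytes at offsets 0..1: 47 A4.
Little-endian: lowest address holds the least-significant byte.
Reassemble most-significant byte first: A4 47 → 0xA447.

0xA447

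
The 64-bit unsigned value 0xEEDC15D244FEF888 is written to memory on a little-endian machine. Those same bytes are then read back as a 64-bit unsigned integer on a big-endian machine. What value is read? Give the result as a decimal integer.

Stored little-endian, the bytes at ascending addresses are 88 F8 FE 44 D2 15 DC EE.
Read back as big-endian, the last byte is least significant, giving 0x88F8FE44D215DCEE.
0x88F8FE44D215DCEE = 9869918154918321390.

9869918154918321390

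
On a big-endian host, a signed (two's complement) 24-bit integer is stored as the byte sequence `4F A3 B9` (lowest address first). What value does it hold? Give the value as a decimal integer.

5219257

Big-endian: lowest address holds the most-significant byte.
The bytes are already most-significant first: 0x4FA3B9.
0x4FA3B9 = 5219257.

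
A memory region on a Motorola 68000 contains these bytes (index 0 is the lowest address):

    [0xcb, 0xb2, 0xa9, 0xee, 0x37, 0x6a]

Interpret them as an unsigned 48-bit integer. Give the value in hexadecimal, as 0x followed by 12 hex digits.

0xCBB2A9EE376A

In big-endian order the high byte comes first in memory.
The bytes are already most-significant first: 0xCBB2A9EE376A.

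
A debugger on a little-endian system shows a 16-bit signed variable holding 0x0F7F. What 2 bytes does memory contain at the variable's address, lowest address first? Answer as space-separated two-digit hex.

Split into bytes (most-significant first): 0F 7F.
Little-endian stores the least-significant byte at the lowest address.
So at ascending addresses the bytes are 7F 0F.

7F 0F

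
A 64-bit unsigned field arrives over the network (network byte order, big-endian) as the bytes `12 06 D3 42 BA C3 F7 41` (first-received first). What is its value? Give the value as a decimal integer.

1298957826097674049

In big-endian order the high byte comes first in memory.
The bytes are already most-significant first: 0x1206D342BAC3F741.
0x1206D342BAC3F741 = 1298957826097674049.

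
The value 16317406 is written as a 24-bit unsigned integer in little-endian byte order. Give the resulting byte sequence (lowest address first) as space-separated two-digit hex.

DE FB F8

16317406 in hexadecimal, padded to 24 bits, is 0xF8FBDE.
Split into bytes (most-significant first): F8 FB DE.
Little-endian stores the least-significant byte at the lowest address.
So at ascending addresses the bytes are DE FB F8.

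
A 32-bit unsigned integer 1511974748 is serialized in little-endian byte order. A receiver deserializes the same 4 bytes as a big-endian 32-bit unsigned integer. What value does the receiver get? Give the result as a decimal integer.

1511974748 in 32-bit hexadecimal is 0x5A1EE75C.
Stored little-endian, the bytes at ascending addresses are 5C E7 1E 5A.
Read back as big-endian, the last byte is least significant, giving 0x5CE71E5A.
0x5CE71E5A = 1558650458.

1558650458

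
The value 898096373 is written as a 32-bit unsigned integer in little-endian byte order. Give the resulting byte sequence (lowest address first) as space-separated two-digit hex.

F5 DC 87 35

898096373 in hexadecimal, padded to 32 bits, is 0x3587DCF5.
Split into bytes (most-significant first): 35 87 DC F5.
Little-endian stores the least-significant byte at the lowest address.
So at ascending addresses the bytes are F5 DC 87 35.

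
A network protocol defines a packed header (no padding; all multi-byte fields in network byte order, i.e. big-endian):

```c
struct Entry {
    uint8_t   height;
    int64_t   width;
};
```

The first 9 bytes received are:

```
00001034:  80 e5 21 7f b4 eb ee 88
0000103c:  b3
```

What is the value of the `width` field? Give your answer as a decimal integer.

-1936125949763483469

`width` follows `height` (1 byte), so it starts at byte offset 1 and occupies 8 bytes.
Bytes at offsets 1..8: E5 21 7F B4 EB EE 88 B3.
Big-endian: lowest address holds the most-significant byte.
The bytes are already most-significant first: 0xE5217FB4EBEE88B3.
Top bit is set, so as a signed 64-bit value this is 0xE5217FB4EBEE88B3 − 2^64 = -1936125949763483469.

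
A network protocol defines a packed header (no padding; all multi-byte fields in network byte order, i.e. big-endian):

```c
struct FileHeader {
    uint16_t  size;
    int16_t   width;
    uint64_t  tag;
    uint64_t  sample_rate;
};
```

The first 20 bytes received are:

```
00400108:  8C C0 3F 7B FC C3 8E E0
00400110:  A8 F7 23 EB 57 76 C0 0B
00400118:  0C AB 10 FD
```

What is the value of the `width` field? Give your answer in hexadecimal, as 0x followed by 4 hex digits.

`width` follows `size` (2 bytes), so it starts at byte offset 2 and occupies 2 bytes.
Bytes at offsets 2..3: 3F 7B.
In big-endian order the high byte comes first in memory.
The bytes are already most-significant first: 0x3F7B.

0x3F7B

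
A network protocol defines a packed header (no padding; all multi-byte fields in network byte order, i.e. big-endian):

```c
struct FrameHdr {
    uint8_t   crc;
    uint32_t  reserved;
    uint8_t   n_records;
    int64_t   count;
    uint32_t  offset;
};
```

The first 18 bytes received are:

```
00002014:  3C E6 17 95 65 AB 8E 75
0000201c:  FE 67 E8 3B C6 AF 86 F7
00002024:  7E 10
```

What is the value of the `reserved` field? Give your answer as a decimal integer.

3860305253

`reserved` follows `crc` (1 byte), so it starts at byte offset 1 and occupies 4 bytes.
Bytes at offsets 1..4: E6 17 95 65.
Big-endian: lowest address holds the most-significant byte.
The bytes are already most-significant first: 0xE6179565.
0xE6179565 = 3860305253.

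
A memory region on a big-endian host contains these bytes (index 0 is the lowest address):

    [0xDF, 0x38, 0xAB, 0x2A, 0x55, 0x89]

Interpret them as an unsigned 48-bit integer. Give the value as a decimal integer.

245434482840969

In big-endian order the high byte comes first in memory.
The bytes are already most-significant first: 0xDF38AB2A5589.
0xDF38AB2A5589 = 245434482840969.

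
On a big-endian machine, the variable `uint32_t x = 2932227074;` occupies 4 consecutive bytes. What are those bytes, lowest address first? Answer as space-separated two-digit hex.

2932227074 in hexadecimal, padded to 32 bits, is 0xAEC63C02.
Split into bytes (most-significant first): AE C6 3C 02.
Big-endian stores the most-significant byte at the lowest address.
So the memory order matches the most-significant-first order: AE C6 3C 02.

AE C6 3C 02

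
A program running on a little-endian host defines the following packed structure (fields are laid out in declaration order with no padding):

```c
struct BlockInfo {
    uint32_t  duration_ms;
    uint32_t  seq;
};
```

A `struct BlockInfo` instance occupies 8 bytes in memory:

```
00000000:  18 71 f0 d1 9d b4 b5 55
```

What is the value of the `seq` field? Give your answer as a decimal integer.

1437971613

`seq` follows `duration_ms` (4 bytes), so it starts at byte offset 4 and occupies 4 bytes.
Bytes at offsets 4..7: 9D B4 B5 55.
In little-endian order the low byte comes first in memory.
Reassemble most-significant byte first: 55 B5 B4 9D → 0x55B5B49D.
0x55B5B49D = 1437971613.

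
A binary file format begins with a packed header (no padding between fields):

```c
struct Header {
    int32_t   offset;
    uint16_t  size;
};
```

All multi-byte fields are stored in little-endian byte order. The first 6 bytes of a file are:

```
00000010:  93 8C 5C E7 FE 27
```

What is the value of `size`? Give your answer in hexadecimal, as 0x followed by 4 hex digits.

`size` follows `offset` (4 bytes), so it starts at byte offset 4 and occupies 2 bytes.
Bytes at offsets 4..5: FE 27.
Little-endian: lowest address holds the least-significant byte.
Reassemble most-significant byte first: 27 FE → 0x27FE.

0x27FE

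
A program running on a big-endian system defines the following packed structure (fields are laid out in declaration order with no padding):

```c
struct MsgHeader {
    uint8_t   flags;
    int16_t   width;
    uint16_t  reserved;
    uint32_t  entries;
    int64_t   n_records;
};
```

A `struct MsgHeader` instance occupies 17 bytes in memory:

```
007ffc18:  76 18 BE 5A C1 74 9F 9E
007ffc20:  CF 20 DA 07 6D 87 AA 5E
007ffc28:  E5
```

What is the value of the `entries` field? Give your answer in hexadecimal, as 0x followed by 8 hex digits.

`entries` follows `flags` (1 B), `width` (2 B), `reserved` (2 B), so it starts at offset 1 + 2 + 2 = 5 and occupies 4 bytes.
Bytes at offsets 5..8: 74 9F 9E CF.
Big-endian: lowest address holds the most-significant byte.
The bytes are already most-significant first: 0x749F9ECF.

0x749F9ECF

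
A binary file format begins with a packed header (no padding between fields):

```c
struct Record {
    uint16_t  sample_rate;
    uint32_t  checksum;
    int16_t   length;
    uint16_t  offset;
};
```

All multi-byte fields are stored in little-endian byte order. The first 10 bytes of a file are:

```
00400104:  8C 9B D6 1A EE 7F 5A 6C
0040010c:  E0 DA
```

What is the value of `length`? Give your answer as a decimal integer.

`length` follows `sample_rate` (2 B), `checksum` (4 B), so it starts at offset 2 + 4 = 6 and occupies 2 bytes.
Bytes at offsets 6..7: 5A 6C.
Little-endian: lowest address holds the least-significant byte.
Reassemble most-significant byte first: 6C 5A → 0x6C5A.
0x6C5A = 27738.

27738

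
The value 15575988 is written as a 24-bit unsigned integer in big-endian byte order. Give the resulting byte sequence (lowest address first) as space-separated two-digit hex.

ED AB B4

15575988 in hexadecimal, padded to 24 bits, is 0xEDABB4.
Split into bytes (most-significant first): ED AB B4.
Big-endian stores the most-significant byte at the lowest address.
So the memory order matches the most-significant-first order: ED AB B4.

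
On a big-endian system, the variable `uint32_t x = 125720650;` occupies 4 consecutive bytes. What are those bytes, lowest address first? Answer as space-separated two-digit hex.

125720650 in hexadecimal, padded to 32 bits, is 0x077E584A.
Split into bytes (most-significant first): 07 7E 58 4A.
Big-endian stores the most-significant byte at the lowest address.
So the memory order matches the most-significant-first order: 07 7E 58 4A.

07 7E 58 4A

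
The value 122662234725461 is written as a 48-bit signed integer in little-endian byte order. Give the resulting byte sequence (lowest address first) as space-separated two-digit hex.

55 9C ED 86 8F 6F

122662234725461 in hexadecimal, padded to 48 bits, is 0x6F8F86ED9C55.
Split into bytes (most-significant first): 6F 8F 86 ED 9C 55.
In little-endian order the low byte comes first in memory.
So at ascending addresses the bytes are 55 9C ED 86 8F 6F.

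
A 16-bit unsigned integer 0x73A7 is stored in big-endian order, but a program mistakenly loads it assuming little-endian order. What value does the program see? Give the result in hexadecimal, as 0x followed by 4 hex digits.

0xA773

Stored big-endian, the bytes at ascending addresses are 73 A7.
Read back as little-endian, the first byte is least significant, giving 0xA773.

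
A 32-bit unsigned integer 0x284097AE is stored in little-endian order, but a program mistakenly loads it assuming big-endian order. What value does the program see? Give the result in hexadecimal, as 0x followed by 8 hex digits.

Stored little-endian, the bytes at ascending addresses are AE 97 40 28.
Read back as big-endian, the last byte is least significant, giving 0xAE974028.

0xAE974028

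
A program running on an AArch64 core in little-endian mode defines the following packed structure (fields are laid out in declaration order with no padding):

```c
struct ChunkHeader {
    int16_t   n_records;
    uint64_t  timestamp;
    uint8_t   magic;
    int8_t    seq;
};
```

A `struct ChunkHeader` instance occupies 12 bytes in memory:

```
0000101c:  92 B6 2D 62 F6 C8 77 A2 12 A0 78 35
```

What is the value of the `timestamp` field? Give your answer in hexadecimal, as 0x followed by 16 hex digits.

`timestamp` follows `n_records` (2 bytes), so it starts at byte offset 2 and occupies 8 bytes.
Bytes at offsets 2..9: 2D 62 F6 C8 77 A2 12 A0.
Little-endian stores the least-significant byte at the lowest address.
Reassemble most-significant byte first: A0 12 A2 77 C8 F6 62 2D → 0xA012A277C8F6622D.

0xA012A277C8F6622D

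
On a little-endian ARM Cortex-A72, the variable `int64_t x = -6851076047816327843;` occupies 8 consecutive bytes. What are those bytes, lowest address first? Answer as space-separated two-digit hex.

Two's complement of -6851076047816327843 in 64 bits: 6851076047816327843 = 0x5F13E95DEF4782A3; invert → 0xA0EC16A210B87D5C; add 1 → 0xA0EC16A210B87D5D.
Split into bytes (most-significant first): A0 EC 16 A2 10 B8 7D 5D.
In little-endian order the low byte comes first in memory.
So at ascending addresses the bytes are 5D 7D B8 10 A2 16 EC A0.

5D 7D B8 10 A2 16 EC A0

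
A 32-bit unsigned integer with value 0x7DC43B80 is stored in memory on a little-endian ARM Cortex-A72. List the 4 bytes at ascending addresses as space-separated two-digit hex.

Split into bytes (most-significant first): 7D C4 3B 80.
Little-endian: lowest address holds the least-significant byte.
So at ascending addresses the bytes are 80 3B C4 7D.

80 3B C4 7D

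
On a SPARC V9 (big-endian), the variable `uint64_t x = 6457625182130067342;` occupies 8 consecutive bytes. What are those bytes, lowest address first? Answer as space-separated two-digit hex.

59 9E 17 E3 A1 7A D7 8E

6457625182130067342 in hexadecimal, padded to 64 bits, is 0x599E17E3A17AD78E.
Split into bytes (most-significant first): 59 9E 17 E3 A1 7A D7 8E.
Big-endian stores the most-significant byte at the lowest address.
So the memory order matches the most-significant-first order: 59 9E 17 E3 A1 7A D7 8E.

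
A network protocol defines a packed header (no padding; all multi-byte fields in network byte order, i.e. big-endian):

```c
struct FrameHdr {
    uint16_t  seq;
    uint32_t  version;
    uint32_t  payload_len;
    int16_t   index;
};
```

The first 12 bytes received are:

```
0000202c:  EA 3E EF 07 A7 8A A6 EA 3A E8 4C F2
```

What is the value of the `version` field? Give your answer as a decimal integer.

4010256266

`version` follows `seq` (2 bytes), so it starts at byte offset 2 and occupies 4 bytes.
Bytes at offsets 2..5: EF 07 A7 8A.
Big-endian stores the most-significant byte at the lowest address.
The bytes are already most-significant first: 0xEF07A78A.
0xEF07A78A = 4010256266.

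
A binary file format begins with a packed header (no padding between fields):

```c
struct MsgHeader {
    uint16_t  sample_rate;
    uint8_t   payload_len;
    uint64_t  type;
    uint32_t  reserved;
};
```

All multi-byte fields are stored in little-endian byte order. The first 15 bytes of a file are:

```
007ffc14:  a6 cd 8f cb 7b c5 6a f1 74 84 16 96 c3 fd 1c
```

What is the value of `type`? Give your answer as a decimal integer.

1622550345987488715

`type` follows `sample_rate` (2 B), `payload_len` (1 B), so it starts at offset 2 + 1 = 3 and occupies 8 bytes.
Bytes at offsets 3..10: CB 7B C5 6A F1 74 84 16.
Little-endian stores the least-significant byte at the lowest address.
Reassemble most-significant byte first: 16 84 74 F1 6A C5 7B CB → 0x168474F16AC57BCB.
0x168474F16AC57BCB = 1622550345987488715.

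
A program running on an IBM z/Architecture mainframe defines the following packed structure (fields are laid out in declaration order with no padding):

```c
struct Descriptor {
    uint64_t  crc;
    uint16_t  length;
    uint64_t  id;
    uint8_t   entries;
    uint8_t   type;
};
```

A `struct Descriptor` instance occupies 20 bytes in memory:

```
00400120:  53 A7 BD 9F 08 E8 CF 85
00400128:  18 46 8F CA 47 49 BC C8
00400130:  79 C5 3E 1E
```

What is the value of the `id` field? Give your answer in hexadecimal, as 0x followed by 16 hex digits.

`id` follows `crc` (8 B), `length` (2 B), so it starts at offset 8 + 2 = 10 and occupies 8 bytes.
Bytes at offsets 10..17: 8F CA 47 49 BC C8 79 C5.
Big-endian: lowest address holds the most-significant byte.
The bytes are already most-significant first: 0x8FCA4749BCC879C5.

0x8FCA4749BCC879C5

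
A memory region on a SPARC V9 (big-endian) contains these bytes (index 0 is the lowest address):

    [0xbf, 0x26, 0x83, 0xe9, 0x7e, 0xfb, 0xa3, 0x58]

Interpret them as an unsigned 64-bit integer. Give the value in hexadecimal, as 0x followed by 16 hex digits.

0xBF2683E97EFBA358

In big-endian order the high byte comes first in memory.
The bytes are already most-significant first: 0xBF2683E97EFBA358.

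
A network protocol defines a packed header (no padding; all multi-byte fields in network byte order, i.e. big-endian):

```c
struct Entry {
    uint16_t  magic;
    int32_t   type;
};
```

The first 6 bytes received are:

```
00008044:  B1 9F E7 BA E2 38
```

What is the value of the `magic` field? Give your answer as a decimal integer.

`magic` is the first field, at byte offset 0, occupying 2 bytes.
Bytes at offsets 0..1: B1 9F.
Big-endian: lowest address holds the most-significant byte.
The bytes are already most-significant first: 0xB19F.
0xB19F = 45471.

45471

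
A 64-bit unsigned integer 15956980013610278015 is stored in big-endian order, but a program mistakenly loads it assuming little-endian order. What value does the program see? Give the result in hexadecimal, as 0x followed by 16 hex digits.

0x7F9C3F57C79472DD

15956980013610278015 in 64-bit hexadecimal is 0xDD7294C7573F9C7F.
Stored big-endian, the bytes at ascending addresses are DD 72 94 C7 57 3F 9C 7F.
Read back as little-endian, the first byte is least significant, giving 0x7F9C3F57C79472DD.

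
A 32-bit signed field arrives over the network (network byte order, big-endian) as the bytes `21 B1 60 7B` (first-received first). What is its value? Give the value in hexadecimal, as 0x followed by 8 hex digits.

In big-endian order the high byte comes first in memory.
The bytes are already most-significant first: 0x21B1607B.

0x21B1607B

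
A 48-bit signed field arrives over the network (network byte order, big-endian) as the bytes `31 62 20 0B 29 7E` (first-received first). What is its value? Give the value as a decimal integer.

54297514158462

Big-endian: lowest address holds the most-significant byte.
The bytes are already most-significant first: 0x3162200B297E.
0x3162200B297E = 54297514158462.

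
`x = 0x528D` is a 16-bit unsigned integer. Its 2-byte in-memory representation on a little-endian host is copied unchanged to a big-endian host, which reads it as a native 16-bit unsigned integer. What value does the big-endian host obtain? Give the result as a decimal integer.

36178

Stored little-endian, the bytes at ascending addresses are 8D 52.
Read back as big-endian, the last byte is least significant, giving 0x8D52.
0x8D52 = 36178.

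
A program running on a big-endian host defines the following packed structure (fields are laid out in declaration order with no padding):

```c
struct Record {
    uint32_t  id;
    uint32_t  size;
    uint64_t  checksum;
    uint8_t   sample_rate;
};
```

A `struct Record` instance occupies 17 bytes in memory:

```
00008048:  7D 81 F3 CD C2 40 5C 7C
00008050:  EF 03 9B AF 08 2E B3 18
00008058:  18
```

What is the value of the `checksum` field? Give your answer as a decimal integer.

`checksum` follows `id` (4 B), `size` (4 B), so it starts at offset 4 + 4 = 8 and occupies 8 bytes.
Bytes at offsets 8..15: EF 03 9B AF 08 2E B3 18.
In big-endian order the high byte comes first in memory.
The bytes are already most-significant first: 0xEF039BAF082EB318.
0xEF039BAF082EB318 = 17222780576053768984.

17222780576053768984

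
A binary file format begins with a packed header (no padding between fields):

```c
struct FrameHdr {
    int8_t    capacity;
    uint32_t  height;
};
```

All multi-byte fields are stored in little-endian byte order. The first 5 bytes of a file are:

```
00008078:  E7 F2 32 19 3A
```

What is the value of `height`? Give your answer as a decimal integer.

`height` follows `capacity` (1 byte), so it starts at byte offset 1 and occupies 4 bytes.
Bytes at offsets 1..4: F2 32 19 3A.
Little-endian stores the least-significant byte at the lowest address.
Reassemble most-significant byte first: 3A 19 32 F2 → 0x3A1932F2.
0x3A1932F2 = 974729970.

974729970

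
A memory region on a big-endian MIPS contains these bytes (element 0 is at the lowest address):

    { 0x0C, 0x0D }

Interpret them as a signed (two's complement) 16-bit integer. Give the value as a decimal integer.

3085

Big-endian stores the most-significant byte at the lowest address.
The bytes are already most-significant first: 0x0C0D.
0x0C0D = 3085.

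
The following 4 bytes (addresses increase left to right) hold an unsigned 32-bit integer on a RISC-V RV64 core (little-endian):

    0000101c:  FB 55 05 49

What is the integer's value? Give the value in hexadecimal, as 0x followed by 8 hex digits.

0x490555FB

In little-endian order the low byte comes first in memory.
Reassemble most-significant byte first: 49 05 55 FB → 0x490555FB.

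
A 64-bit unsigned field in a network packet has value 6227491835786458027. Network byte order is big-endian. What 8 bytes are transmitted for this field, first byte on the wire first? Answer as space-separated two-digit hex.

56 6C 7E D4 79 B2 73 AB

6227491835786458027 in hexadecimal, padded to 64 bits, is 0x566C7ED479B273AB.
Split into bytes (most-significant first): 56 6C 7E D4 79 B2 73 AB.
In big-endian order the high byte comes first in memory.
So the memory order matches the most-significant-first order: 56 6C 7E D4 79 B2 73 AB.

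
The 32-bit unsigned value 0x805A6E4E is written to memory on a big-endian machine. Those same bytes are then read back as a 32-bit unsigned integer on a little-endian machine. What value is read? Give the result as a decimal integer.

Stored big-endian, the bytes at ascending addresses are 80 5A 6E 4E.
Read back as little-endian, the first byte is least significant, giving 0x4E6E5A80.
0x4E6E5A80 = 1315854976.

1315854976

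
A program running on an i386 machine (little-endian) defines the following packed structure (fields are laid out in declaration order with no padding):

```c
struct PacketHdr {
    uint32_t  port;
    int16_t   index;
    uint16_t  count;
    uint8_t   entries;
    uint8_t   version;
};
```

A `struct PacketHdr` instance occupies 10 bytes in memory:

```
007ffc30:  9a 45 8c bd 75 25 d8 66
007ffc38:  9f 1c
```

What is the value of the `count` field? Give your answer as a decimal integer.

`count` follows `port` (4 B), `index` (2 B), so it starts at offset 4 + 2 = 6 and occupies 2 bytes.
Bytes at offsets 6..7: D8 66.
In little-endian order the low byte comes first in memory.
Reassemble most-significant byte first: 66 D8 → 0x66D8.
0x66D8 = 26328.

26328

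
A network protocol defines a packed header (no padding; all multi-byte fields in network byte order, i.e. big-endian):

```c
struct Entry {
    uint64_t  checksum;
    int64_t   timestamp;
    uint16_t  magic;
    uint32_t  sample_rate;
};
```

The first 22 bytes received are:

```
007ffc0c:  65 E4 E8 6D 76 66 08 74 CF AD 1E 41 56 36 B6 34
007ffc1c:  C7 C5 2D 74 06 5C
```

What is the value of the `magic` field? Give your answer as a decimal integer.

`magic` follows `checksum` (8 B), `timestamp` (8 B), so it starts at offset 8 + 8 = 16 and occupies 2 bytes.
Bytes at offsets 16..17: C7 C5.
Big-endian: lowest address holds the most-significant byte.
The bytes are already most-significant first: 0xC7C5.
0xC7C5 = 51141.

51141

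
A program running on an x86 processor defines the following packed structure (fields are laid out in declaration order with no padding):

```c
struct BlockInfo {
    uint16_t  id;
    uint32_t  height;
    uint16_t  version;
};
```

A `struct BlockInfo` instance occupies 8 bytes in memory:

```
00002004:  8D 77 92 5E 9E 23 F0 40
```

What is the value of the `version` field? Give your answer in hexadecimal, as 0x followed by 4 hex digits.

0x40F0

`version` follows `id` (2 B), `height` (4 B), so it starts at offset 2 + 4 = 6 and occupies 2 bytes.
Bytes at offsets 6..7: F0 40.
In little-endian order the low byte comes first in memory.
Reassemble most-significant byte first: 40 F0 → 0x40F0.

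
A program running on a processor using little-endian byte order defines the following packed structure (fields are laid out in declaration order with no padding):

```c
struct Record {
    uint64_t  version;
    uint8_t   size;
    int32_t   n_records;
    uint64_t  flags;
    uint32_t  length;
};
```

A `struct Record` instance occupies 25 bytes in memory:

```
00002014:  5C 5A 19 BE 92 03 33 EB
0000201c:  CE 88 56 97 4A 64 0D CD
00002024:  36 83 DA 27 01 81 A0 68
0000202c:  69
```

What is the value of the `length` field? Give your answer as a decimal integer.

`length` follows `version` (8 B), `size` (1 B), `n_records` (4 B), `flags` (8 B), so it starts at offset 8 + 1 + 4 + 8 = 21 and occupies 4 bytes.
Bytes at offsets 21..24: 81 A0 68 69.
In little-endian order the low byte comes first in memory.
Reassemble most-significant byte first: 69 68 A0 81 → 0x6968A081.
0x6968A081 = 1768464513.

1768464513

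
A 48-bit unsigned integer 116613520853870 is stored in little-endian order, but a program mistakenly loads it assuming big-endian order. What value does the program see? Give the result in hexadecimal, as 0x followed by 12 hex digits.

116613520853870 in 48-bit hexadecimal is 0x6A0F337C8B6E.
Stored little-endian, the bytes at ascending addresses are 6E 8B 7C 33 0F 6A.
Read back as big-endian, the last byte is least significant, giving 0x6E8B7C330F6A.

0x6E8B7C330F6A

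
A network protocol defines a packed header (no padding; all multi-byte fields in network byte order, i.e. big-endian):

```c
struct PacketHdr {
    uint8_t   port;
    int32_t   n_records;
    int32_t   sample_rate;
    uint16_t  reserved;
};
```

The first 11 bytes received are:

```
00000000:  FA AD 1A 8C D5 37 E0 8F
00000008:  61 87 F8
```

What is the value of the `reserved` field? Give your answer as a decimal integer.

`reserved` follows `port` (1 B), `n_records` (4 B), `sample_rate` (4 B), so it starts at offset 1 + 4 + 4 = 9 and occupies 2 bytes.
Bytes at offsets 9..10: 87 F8.
In big-endian order the high byte comes first in memory.
The bytes are already most-significant first: 0x87F8.
0x87F8 = 34808.

34808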